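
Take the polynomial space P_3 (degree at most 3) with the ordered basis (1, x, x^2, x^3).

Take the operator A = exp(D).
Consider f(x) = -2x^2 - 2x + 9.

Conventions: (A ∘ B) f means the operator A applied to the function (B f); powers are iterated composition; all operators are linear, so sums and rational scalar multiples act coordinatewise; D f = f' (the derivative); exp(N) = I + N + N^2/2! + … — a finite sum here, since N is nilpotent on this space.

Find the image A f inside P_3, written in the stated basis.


order-1 term: -4x - 2
order-2 term: -2
the series for exp(D) f terminates at order 2
exp(D) f = -2x^2 - 6x + 5

g(x) = -2x^2 - 6x + 5


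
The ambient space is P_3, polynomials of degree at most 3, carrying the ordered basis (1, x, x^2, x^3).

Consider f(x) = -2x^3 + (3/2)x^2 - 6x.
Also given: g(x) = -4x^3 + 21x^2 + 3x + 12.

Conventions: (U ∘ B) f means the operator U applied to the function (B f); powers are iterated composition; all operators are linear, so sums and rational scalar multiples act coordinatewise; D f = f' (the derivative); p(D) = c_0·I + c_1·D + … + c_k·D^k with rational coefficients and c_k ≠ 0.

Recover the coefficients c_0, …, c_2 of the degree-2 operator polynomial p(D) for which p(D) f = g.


p(D) = 2·I − 3·D − 2·D^2, i.e. c_0 = 2, c_1 = -3, c_2 = -2

D^0 f = -2x^3 + (3/2)x^2 - 6x
D^1 f = -6x^2 + 3x - 6
D^2 f = -12x + 3
matching coefficients of g against c_0 f + c_1 Df + … from the top degree down determines the c_i
solution: c_0 = 2, c_1 = -3, c_2 = -2


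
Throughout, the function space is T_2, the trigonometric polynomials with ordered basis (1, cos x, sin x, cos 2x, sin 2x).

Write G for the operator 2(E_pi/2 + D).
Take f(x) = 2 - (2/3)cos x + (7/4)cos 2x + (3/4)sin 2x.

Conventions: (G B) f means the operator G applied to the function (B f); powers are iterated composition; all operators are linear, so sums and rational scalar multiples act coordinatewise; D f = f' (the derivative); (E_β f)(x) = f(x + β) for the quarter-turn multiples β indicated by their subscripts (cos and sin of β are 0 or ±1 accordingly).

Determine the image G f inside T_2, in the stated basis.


the image equals g(x) = 4 + (8/3)sin x - (1/2)cos 2x - (17/2)sin 2x

E_pi/2 f = 2 + (2/3)sin x - (7/4)cos 2x - (3/4)sin 2x
D f = (2/3)sin x + (3/2)cos 2x - (7/2)sin 2x
(E_pi/2 + D) f = 2 + (4/3)sin x - (1/4)cos 2x - (17/4)sin 2x
(2(E_pi/2 + D)) f = 4 + (8/3)sin x - (1/2)cos 2x - (17/2)sin 2x


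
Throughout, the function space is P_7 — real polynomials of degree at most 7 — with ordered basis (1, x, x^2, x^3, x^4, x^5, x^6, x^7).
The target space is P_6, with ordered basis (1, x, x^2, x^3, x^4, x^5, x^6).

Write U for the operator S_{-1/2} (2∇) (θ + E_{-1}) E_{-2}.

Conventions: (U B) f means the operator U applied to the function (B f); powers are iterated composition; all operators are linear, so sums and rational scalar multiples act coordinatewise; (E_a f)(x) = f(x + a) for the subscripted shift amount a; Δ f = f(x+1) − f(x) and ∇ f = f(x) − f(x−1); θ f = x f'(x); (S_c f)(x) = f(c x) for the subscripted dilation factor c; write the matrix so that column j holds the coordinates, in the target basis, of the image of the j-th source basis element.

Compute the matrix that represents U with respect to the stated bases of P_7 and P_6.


image of 1: 0
image of x: 4
image of x^2: -6x - 26
image of x^3: 6x^2 + 54x + 128
image of x^4: -5x^3 - 69x^2 - 332x - 566
image of x^5: (15/4)x^4 + 70x^3 + 510x^2 + 1740x + 2372
image of x^6: -(21/8)x^5 - (495/8)x^4 - 605x^3 - (6195/2)x^2 - 8382x - 9650
image of x^7: (7/4)x^6 + (399/8)x^5 + (1225/2)x^4 + (8365/2)x^3 + 16884x^2 + 38430x + 38600
each image's coordinates form column j of the matrix

the matrix is [[0, 4, -26, 128, -566, 2372, -9650, 38600]; [0, 0, -6, 54, -332, 1740, -8382, 38430]; [0, 0, 0, 6, -69, 510, -6195/2, 16884]; [0, 0, 0, 0, -5, 70, -605, 8365/2]; [0, 0, 0, 0, 0, 15/4, -495/8, 1225/2]; [0, 0, 0, 0, 0, 0, -21/8, 399/8]; [0, 0, 0, 0, 0, 0, 0, 7/4]] (rows listed top to bottom)


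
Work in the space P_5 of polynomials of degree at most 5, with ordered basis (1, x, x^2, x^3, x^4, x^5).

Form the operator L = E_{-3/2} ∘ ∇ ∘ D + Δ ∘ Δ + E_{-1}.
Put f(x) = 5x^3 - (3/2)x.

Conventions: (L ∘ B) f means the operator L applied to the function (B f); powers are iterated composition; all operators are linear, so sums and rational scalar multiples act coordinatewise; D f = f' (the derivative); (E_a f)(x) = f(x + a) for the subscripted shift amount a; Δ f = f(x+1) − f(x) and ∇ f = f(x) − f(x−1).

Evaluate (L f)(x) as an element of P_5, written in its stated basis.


D f = 15x^2 - 3/2
∇ D f = 30x - 15
E_{-3/2} ∇ D f = 30x - 60
Δ f = 15x^2 + 15x + 7/2
Δ Δ f = 30x + 30
E_{-1} f = 5x^3 - 15x^2 + (27/2)x - 7/2
(E_{-3/2} ∘ ∇ ∘ D + Δ ∘ Δ + E_{-1}) f = 5x^3 - 15x^2 + (147/2)x - 67/2

the result is g(x) = 5x^3 - 15x^2 + (147/2)x - 67/2


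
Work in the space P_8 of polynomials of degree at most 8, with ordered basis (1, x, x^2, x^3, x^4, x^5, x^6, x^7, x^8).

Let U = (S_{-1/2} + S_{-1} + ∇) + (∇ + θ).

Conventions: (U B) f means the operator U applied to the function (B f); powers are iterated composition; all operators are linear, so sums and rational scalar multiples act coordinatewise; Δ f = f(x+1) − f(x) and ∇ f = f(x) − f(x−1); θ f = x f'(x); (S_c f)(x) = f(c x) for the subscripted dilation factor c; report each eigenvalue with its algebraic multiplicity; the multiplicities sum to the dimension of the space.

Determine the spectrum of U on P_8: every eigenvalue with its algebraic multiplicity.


image of 1: 2
image of x: -(1/2)x + 2
image of x^2: (13/4)x^2 + 4x - 2
image of x^3: (15/8)x^3 + 6x^2 - 6x + 2
image of x^4: (81/16)x^4 + 8x^3 - 12x^2 + 8x - 2
image of x^5: (127/32)x^5 + 10x^4 - 20x^3 + 20x^2 - 10x + 2
image of x^6: (449/64)x^6 + 12x^5 - 30x^4 + 40x^3 - 30x^2 + 12x - 2
image of x^7: (767/128)x^7 + 14x^6 - 42x^5 + 70x^4 - 70x^3 + 42x^2 - 14x + 2
image of x^8: (2305/256)x^8 + 16x^7 - 56x^6 + 112x^5 - 140x^4 + 112x^3 - 56x^2 + 16x - 2
the matrix is upper triangular; its diagonal is (2, -1/2, 13/4, 15/8, 81/16, 127/32, 449/64, 767/128, 2305/256)
for a triangular matrix the eigenvalues are the diagonal entries, with algebraic multiplicity their repetition count

λ = -1/2 (multiplicity 1), λ = 15/8 (multiplicity 1), λ = 2 (multiplicity 1), λ = 13/4 (multiplicity 1), λ = 127/32 (multiplicity 1), λ = 81/16 (multiplicity 1), λ = 767/128 (multiplicity 1), λ = 449/64 (multiplicity 1), λ = 2305/256 (multiplicity 1)


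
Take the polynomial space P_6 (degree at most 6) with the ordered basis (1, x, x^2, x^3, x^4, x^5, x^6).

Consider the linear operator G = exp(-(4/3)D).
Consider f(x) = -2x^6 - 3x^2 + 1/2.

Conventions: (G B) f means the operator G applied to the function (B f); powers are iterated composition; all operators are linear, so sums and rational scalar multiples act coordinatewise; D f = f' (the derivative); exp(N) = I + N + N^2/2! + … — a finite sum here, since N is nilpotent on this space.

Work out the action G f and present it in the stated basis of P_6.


order-1 term: 16x^5 + 8x
order-2 term: -(160/3)x^4 - 16/3
order-3 term: (2560/27)x^3
order-4 term: -(2560/27)x^2
order-5 term: (4096/81)x
order-6 term: -8192/729
the series for exp(-(4/3)D) f terminates at order 6
exp(-(4/3)D) f = -2x^6 + 16x^5 - (160/3)x^4 + (2560/27)x^3 - (2641/27)x^2 + (4744/81)x - 23431/1458

the result is g(x) = -2x^6 + 16x^5 - (160/3)x^4 + (2560/27)x^3 - (2641/27)x^2 + (4744/81)x - 23431/1458


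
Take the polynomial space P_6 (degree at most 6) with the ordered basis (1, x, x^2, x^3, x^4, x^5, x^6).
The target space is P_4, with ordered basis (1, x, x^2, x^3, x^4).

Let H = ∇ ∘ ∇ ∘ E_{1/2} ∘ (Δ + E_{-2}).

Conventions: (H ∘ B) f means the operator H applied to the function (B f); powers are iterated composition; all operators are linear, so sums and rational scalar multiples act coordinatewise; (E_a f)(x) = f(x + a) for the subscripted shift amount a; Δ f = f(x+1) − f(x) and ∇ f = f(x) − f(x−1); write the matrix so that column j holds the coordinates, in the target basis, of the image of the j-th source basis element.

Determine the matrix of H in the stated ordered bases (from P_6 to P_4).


the matrix is [[0, 0, 2, -9, 77, -645/2, 10891/8]; [0, 0, 0, 6, -36, 385, -1935]; [0, 0, 0, 0, 12, -90, 1155]; [0, 0, 0, 0, 0, 20, -180]; [0, 0, 0, 0, 0, 0, 30]] (rows listed top to bottom)

image of 1: 0
image of x: 0
image of x^2: 2
image of x^3: 6x - 9
image of x^4: 12x^2 - 36x + 77
image of x^5: 20x^3 - 90x^2 + 385x - 645/2
image of x^6: 30x^4 - 180x^3 + 1155x^2 - 1935x + 10891/8
each image's coordinates form column j of the matrix


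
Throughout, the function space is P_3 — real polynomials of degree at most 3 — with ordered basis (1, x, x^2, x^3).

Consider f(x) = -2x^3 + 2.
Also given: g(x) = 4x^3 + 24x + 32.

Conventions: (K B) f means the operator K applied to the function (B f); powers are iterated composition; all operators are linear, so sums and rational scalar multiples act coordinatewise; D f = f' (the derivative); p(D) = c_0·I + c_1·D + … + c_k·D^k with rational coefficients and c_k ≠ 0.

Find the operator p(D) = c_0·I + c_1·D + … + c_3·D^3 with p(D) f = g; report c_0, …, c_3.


p(D) = -2·I − 2·D^2 − 3·D^3, i.e. c_0 = -2, c_1 = 0, c_2 = -2, c_3 = -3

D^0 f = -2x^3 + 2
D^1 f = -6x^2
D^2 f = -12x
D^3 f = -12
matching coefficients of g against c_0 f + c_1 Df + … from the top degree down determines the c_i
solution: c_0 = -2, c_1 = 0, c_2 = -2, c_3 = -3


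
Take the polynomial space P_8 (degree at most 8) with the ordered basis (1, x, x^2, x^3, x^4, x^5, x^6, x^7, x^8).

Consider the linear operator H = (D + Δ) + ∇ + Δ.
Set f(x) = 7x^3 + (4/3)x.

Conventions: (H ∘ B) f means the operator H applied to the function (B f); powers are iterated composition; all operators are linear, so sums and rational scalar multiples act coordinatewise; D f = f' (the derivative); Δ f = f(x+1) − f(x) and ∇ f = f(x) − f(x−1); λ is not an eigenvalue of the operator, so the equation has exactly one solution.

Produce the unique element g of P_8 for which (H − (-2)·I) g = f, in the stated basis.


write g with unknown coordinates in the stated basis and equate coefficients in (H − (-2)·I) g = f
solving from the highest basis element down gives g = (7/2)x^3 - 21x^2 + (953/12)x - 1843/12
check: H g = 42x^2 - (315/2)x + 1843/6
so H g − (-2)·g = 7x^3 + (4/3)x = f ✓

the result is g(x) = (7/2)x^3 - 21x^2 + (953/12)x - 1843/12


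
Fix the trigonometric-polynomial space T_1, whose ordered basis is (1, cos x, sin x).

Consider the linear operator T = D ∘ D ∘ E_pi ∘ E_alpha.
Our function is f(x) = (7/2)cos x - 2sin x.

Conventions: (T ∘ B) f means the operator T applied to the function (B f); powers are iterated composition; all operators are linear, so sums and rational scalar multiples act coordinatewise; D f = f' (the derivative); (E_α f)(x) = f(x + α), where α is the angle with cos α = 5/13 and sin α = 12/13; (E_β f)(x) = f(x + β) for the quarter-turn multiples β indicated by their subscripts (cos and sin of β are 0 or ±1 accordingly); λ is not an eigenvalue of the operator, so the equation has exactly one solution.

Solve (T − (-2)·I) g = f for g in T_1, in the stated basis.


write g with unknown coordinates in the stated basis and equate coefficients in (T − (-2)·I) g = f
solving from the highest basis element down gives g = (53/34)cos x - (4/17)sin x
check: T g = (13/34)cos x - (26/17)sin x
so T g − (-2)·g = (7/2)cos x - 2sin x = f ✓

the result is g(x) = (53/34)cos x - (4/17)sin x


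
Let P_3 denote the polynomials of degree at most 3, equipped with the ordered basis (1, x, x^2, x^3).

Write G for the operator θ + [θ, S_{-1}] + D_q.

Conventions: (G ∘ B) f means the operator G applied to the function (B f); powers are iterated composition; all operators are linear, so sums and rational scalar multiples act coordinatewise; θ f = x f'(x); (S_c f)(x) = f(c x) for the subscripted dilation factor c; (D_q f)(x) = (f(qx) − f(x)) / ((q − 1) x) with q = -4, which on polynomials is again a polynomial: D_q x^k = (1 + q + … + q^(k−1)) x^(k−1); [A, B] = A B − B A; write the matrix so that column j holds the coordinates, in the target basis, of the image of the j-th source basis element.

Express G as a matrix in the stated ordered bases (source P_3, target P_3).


image of 1: 0
image of x: x + 1
image of x^2: 2x^2 - 3x
image of x^3: 3x^3 + 13x^2
each image's coordinates form column j of the matrix

the matrix is [[0, 1, 0, 0]; [0, 1, -3, 0]; [0, 0, 2, 13]; [0, 0, 0, 3]] (rows listed top to bottom)


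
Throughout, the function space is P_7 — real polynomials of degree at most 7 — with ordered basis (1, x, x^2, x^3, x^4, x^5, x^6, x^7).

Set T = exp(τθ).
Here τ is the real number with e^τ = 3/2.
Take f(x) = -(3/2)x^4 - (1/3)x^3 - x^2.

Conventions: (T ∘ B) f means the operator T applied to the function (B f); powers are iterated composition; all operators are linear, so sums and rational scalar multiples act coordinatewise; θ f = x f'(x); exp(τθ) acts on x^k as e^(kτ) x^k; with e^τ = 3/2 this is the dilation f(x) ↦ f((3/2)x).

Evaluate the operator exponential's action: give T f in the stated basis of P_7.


g(x) = -(243/32)x^4 - (9/8)x^3 - (9/4)x^2

exp(τθ) x^k = e^(kτ) x^k; with e^τ = 3/2 this sends x^k to (3/2)^k x^k
x^2 ↦ 9/4 x^2
x^3 ↦ 27/8 x^3
x^4 ↦ 81/16 x^4
applying this coordinatewise to f: exp(τθ) f = -(243/32)x^4 - (9/8)x^3 - (9/4)x^2


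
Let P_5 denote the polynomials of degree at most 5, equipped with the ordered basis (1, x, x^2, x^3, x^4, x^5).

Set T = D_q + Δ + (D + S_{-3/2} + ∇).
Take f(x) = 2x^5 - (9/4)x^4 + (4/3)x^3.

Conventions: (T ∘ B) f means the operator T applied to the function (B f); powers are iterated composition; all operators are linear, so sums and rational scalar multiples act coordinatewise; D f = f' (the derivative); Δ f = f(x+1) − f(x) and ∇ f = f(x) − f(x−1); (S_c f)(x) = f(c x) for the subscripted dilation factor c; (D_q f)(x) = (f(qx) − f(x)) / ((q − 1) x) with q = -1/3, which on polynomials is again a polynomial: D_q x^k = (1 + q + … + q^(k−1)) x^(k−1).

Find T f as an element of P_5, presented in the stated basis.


the image equals g(x) = -(243/16)x^5 + (104279/5184)x^4 - (199/6)x^3 + (1432/27)x^2 - 18x + 20/3

D_q f = (122/81)x^4 - (5/3)x^3 + (28/27)x^2
Δ f = 10x^4 + 11x^3 + (21/2)x^2 + 5x + 13/12
D f = 10x^4 - 9x^3 + 4x^2
S_{-3/2} f = -(243/16)x^5 - (729/64)x^4 - (9/2)x^3
∇ f = 10x^4 - 29x^3 + (75/2)x^2 - 23x + 67/12
(D + S_{-3/2} + ∇) f = -(243/16)x^5 + (551/64)x^4 - (85/2)x^3 + (83/2)x^2 - 23x + 67/12
(D_q + Δ + (D + S_{-3/2} + ∇)) f = -(243/16)x^5 + (104279/5184)x^4 - (199/6)x^3 + (1432/27)x^2 - 18x + 20/3


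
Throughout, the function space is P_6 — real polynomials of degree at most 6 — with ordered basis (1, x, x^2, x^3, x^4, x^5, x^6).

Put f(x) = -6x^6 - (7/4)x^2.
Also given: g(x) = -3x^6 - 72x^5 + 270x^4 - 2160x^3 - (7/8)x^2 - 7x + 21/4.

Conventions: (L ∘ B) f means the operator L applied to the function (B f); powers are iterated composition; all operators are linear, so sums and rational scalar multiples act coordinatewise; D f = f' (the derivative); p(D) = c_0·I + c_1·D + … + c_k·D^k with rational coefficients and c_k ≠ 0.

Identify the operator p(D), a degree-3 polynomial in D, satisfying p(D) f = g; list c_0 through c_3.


c_0 = 1/2, c_1 = 2, c_2 = -3/2, c_3 = 3

D^0 f = -6x^6 - (7/4)x^2
D^1 f = -36x^5 - (7/2)x
D^2 f = -180x^4 - 7/2
D^3 f = -720x^3
matching coefficients of g against c_0 f + c_1 Df + … from the top degree down determines the c_i
solution: c_0 = 1/2, c_1 = 2, c_2 = -3/2, c_3 = 3


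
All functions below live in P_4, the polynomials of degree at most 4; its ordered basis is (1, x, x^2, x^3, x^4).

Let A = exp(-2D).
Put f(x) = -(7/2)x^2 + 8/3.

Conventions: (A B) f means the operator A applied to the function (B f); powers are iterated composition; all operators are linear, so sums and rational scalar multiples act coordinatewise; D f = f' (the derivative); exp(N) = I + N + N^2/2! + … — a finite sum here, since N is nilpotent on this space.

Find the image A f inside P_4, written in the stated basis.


order-1 term: 14x
order-2 term: -14
the series for exp(-2D) f terminates at order 2
exp(-2D) f = -(7/2)x^2 + 14x - 34/3

the image equals g(x) = -(7/2)x^2 + 14x - 34/3


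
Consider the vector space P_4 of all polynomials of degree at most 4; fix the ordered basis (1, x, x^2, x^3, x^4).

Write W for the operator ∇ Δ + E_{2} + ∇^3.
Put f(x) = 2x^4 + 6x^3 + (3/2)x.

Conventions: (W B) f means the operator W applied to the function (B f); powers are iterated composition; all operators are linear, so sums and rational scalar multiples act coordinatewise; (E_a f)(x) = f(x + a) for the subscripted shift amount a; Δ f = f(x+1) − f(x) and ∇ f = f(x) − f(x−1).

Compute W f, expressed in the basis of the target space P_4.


Δ f = 8x^3 + 30x^2 + 26x + 19/2
∇ Δ f = 24x^2 + 36x + 4
E_{2} f = 2x^4 + 22x^3 + 84x^2 + (275/2)x + 83
∇ f = 8x^3 + 6x^2 - 10x + 11/2
∇ ∇ f = 24x^2 - 12x - 8
∇ ∇ ∇ f = 48x - 36
(∇ Δ + E_{2} + ∇^3) f = 2x^4 + 22x^3 + 108x^2 + (443/2)x + 51

the image equals g(x) = 2x^4 + 22x^3 + 108x^2 + (443/2)x + 51


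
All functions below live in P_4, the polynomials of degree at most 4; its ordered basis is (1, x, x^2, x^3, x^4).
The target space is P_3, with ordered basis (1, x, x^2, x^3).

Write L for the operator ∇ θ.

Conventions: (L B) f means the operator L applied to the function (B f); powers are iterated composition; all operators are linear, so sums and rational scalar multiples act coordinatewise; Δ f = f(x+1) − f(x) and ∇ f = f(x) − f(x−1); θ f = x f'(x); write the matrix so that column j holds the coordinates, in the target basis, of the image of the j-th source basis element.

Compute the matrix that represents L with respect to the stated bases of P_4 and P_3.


the matrix is [[0, 1, -2, 3, -4]; [0, 0, 4, -9, 16]; [0, 0, 0, 9, -24]; [0, 0, 0, 0, 16]] (rows listed top to bottom)

image of 1: 0
image of x: 1
image of x^2: 4x - 2
image of x^3: 9x^2 - 9x + 3
image of x^4: 16x^3 - 24x^2 + 16x - 4
each image's coordinates form column j of the matrix


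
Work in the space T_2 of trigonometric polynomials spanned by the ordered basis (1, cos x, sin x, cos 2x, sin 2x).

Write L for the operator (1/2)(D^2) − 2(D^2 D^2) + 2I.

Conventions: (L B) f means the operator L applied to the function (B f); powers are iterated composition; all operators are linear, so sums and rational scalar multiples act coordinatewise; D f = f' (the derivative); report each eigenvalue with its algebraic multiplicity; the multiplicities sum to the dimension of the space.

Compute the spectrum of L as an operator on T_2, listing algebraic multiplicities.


λ = -32 (multiplicity 2), λ = -1/2 (multiplicity 2), λ = 2 (multiplicity 1)

image of 1: 2
image of cos x: -(1/2)cos x
image of sin x: -(1/2)sin x
image of cos 2x: -32cos 2x
image of sin 2x: -32sin 2x
the matrix is diagonal; its diagonal is (2, -1/2, -1/2, -32, -32)
for a triangular matrix the eigenvalues are the diagonal entries, with algebraic multiplicity their repetition count


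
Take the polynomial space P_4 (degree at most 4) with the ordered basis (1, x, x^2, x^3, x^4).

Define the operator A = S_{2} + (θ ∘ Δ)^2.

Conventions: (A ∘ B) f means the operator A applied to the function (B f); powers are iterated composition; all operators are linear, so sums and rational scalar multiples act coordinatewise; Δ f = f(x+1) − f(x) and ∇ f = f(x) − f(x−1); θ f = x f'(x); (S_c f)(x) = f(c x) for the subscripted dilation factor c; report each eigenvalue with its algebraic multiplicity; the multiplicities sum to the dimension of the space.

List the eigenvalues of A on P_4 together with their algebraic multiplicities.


image of 1: 1
image of x: 2x
image of x^2: 4x^2
image of x^3: 8x^3 + 12x
image of x^4: 16x^4 + 72x^2 + 60x
the matrix is upper triangular; its diagonal is (1, 2, 4, 8, 16)
for a triangular matrix the eigenvalues are the diagonal entries, with algebraic multiplicity their repetition count

λ = 1 (multiplicity 1), λ = 2 (multiplicity 1), λ = 4 (multiplicity 1), λ = 8 (multiplicity 1), λ = 16 (multiplicity 1)


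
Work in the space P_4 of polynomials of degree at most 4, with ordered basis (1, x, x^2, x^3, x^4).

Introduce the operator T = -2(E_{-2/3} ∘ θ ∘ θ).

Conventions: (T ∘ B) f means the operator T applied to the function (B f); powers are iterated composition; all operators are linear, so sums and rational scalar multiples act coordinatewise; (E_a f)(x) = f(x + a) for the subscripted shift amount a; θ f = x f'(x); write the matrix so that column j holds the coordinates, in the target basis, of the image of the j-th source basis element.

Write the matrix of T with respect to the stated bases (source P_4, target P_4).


the matrix is [[0, 4/3, -32/9, 16/3, -512/81]; [0, -2, 32/3, -24, 1024/27]; [0, 0, -8, 36, -256/3]; [0, 0, 0, -18, 256/3]; [0, 0, 0, 0, -32]] (rows listed top to bottom)

image of 1: 0
image of x: -2x + 4/3
image of x^2: -8x^2 + (32/3)x - 32/9
image of x^3: -18x^3 + 36x^2 - 24x + 16/3
image of x^4: -32x^4 + (256/3)x^3 - (256/3)x^2 + (1024/27)x - 512/81
each image's coordinates form column j of the matrix


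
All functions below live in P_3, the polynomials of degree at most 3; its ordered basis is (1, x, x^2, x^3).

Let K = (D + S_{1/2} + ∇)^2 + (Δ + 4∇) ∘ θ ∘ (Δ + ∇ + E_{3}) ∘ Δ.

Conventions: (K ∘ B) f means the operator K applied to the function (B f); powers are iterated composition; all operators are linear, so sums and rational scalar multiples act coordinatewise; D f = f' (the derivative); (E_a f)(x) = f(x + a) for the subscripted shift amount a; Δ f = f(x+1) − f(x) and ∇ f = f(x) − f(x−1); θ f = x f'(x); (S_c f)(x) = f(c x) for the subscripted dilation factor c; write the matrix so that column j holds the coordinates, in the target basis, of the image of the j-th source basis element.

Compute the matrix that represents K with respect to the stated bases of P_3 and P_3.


the matrix is [[1, 3, 67/4, 1089/8]; [0, 1/4, 3, 657/8]; [0, 0, 1/16, 9/4]; [0, 0, 0, 1/64]] (rows listed top to bottom)

image of 1: 1
image of x: (1/4)x + 3
image of x^2: (1/16)x^2 + 3x + 67/4
image of x^3: (1/64)x^3 + (9/4)x^2 + (657/8)x + 1089/8
each image's coordinates form column j of the matrix


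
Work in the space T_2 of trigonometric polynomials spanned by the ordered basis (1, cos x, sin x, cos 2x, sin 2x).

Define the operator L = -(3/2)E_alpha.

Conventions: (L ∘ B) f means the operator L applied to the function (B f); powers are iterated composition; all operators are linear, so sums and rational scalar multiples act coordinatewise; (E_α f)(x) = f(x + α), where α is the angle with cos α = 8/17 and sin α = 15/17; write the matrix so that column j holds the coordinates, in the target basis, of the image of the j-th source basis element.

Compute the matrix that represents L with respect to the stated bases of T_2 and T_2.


image of 1: -3/2
image of cos x: -(12/17)cos x + (45/34)sin x
image of sin x: -(45/34)cos x - (12/17)sin x
image of cos 2x: (483/578)cos 2x + (360/289)sin 2x
image of sin 2x: -(360/289)cos 2x + (483/578)sin 2x
each image's coordinates form column j of the matrix

the matrix is [[-3/2, 0, 0, 0, 0]; [0, -12/17, -45/34, 0, 0]; [0, 45/34, -12/17, 0, 0]; [0, 0, 0, 483/578, -360/289]; [0, 0, 0, 360/289, 483/578]] (rows listed top to bottom)


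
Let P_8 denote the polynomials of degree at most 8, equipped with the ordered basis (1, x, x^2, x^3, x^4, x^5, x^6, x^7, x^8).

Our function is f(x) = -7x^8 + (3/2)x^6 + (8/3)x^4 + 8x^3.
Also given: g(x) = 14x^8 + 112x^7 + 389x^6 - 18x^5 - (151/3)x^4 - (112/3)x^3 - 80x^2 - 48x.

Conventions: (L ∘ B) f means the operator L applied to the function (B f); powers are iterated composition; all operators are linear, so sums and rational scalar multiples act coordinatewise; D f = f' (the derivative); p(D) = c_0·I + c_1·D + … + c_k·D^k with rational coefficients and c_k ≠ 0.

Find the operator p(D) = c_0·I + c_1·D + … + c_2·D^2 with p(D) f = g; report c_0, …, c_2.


D^0 f = -7x^8 + (3/2)x^6 + (8/3)x^4 + 8x^3
D^1 f = -56x^7 + 9x^5 + (32/3)x^3 + 24x^2
D^2 f = -392x^6 + 45x^4 + 32x^2 + 48x
matching coefficients of g against c_0 f + c_1 Df + … from the top degree down determines the c_i
solution: c_0 = -2, c_1 = -2, c_2 = -1

c_0 = -2, c_1 = -2, c_2 = -1


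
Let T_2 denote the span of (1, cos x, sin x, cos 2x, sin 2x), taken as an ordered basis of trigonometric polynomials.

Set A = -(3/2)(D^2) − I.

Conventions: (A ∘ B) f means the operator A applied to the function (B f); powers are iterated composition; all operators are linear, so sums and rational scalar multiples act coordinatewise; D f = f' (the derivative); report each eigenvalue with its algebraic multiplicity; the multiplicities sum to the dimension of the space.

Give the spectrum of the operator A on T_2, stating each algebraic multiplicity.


λ = -1 (multiplicity 1), λ = 1/2 (multiplicity 2), λ = 5 (multiplicity 2)

image of 1: -1
image of cos x: (1/2)cos x
image of sin x: (1/2)sin x
image of cos 2x: 5cos 2x
image of sin 2x: 5sin 2x
the matrix is diagonal; its diagonal is (-1, 1/2, 1/2, 5, 5)
for a triangular matrix the eigenvalues are the diagonal entries, with algebraic multiplicity their repetition count


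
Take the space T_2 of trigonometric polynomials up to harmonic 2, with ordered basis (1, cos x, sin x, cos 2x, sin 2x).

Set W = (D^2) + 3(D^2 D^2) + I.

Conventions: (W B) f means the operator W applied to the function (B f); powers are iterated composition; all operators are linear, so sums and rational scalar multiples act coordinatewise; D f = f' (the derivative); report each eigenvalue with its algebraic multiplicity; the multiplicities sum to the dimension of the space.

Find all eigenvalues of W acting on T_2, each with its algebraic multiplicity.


image of 1: 1
image of cos x: 3cos x
image of sin x: 3sin x
image of cos 2x: 45cos 2x
image of sin 2x: 45sin 2x
the matrix is diagonal; its diagonal is (1, 3, 3, 45, 45)
for a triangular matrix the eigenvalues are the diagonal entries, with algebraic multiplicity their repetition count

λ = 1 (multiplicity 1), λ = 3 (multiplicity 2), λ = 45 (multiplicity 2)


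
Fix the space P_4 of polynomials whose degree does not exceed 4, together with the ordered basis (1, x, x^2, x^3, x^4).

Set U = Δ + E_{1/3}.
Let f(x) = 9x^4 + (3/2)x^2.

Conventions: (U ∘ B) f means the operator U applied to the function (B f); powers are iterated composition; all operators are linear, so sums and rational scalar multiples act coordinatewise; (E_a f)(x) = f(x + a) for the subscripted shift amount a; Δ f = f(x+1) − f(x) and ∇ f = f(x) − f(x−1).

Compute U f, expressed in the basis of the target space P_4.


g(x) = 9x^4 + 48x^3 + (123/2)x^2 + (124/3)x + 97/9

Δ f = 36x^3 + 54x^2 + 39x + 21/2
E_{1/3} f = 9x^4 + 12x^3 + (15/2)x^2 + (7/3)x + 5/18
(Δ + E_{1/3}) f = 9x^4 + 48x^3 + (123/2)x^2 + (124/3)x + 97/9


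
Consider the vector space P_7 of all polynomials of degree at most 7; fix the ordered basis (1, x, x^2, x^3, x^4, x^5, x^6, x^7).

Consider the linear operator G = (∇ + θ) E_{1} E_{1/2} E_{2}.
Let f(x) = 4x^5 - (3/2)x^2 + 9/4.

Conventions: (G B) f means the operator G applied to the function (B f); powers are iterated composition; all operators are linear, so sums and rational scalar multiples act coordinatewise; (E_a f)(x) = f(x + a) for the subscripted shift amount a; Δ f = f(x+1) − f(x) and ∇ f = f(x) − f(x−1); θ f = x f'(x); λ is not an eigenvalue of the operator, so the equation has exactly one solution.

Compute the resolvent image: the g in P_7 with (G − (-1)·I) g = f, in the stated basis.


write g with unknown coordinates in the stated basis and equate coefficients in (G − (-1)·I) g = f
solving from the highest basis element down gives g = (2/3)x^5 - 10x^4 + (175/4)x^3 + (151/18)x^2 - (25729/96)x - 14141/96
check: G g = (10/3)x^5 + 10x^4 - (175/4)x^3 - (89/9)x^2 + (25729/96)x + 14357/96
so G g − (-1)·g = 4x^5 - (3/2)x^2 + 9/4 = f ✓

the result is g(x) = (2/3)x^5 - 10x^4 + (175/4)x^3 + (151/18)x^2 - (25729/96)x - 14141/96


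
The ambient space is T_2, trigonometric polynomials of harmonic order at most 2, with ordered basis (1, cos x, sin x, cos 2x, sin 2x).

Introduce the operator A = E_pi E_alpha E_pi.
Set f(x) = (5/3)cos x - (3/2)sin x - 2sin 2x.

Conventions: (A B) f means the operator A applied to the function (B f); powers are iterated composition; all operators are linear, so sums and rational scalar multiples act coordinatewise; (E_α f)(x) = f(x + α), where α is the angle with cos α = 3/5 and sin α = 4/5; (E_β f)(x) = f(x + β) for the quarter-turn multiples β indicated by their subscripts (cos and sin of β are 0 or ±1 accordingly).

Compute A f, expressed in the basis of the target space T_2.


E_pi f = -(5/3)cos x + (3/2)sin x - 2sin 2x
E_alpha E_pi f = (1/5)cos x + (67/30)sin x - (48/25)cos 2x + (14/25)sin 2x
E_pi E_alpha E_pi f = -(1/5)cos x - (67/30)sin x - (48/25)cos 2x + (14/25)sin 2x

g(x) = -(1/5)cos x - (67/30)sin x - (48/25)cos 2x + (14/25)sin 2x


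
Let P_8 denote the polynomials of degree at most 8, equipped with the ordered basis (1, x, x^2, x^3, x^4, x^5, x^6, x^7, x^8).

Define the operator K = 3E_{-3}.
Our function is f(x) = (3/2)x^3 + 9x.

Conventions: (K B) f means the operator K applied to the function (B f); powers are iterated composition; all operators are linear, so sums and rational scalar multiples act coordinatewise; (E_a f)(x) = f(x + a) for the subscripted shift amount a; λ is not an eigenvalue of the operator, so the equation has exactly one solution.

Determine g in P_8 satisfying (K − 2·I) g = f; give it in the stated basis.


the result is g(x) = (3/2)x^3 + (81/2)x^2 + (1233/2)x + 9153/2

write g with unknown coordinates in the stated basis and equate coefficients in (K − 2·I) g = f
solving from the highest basis element down gives g = (3/2)x^3 + (81/2)x^2 + (1233/2)x + 9153/2
check: K g = (9/2)x^3 + 81x^2 + 1242x + 9153
so K g − 2·g = (3/2)x^3 + 9x = f ✓


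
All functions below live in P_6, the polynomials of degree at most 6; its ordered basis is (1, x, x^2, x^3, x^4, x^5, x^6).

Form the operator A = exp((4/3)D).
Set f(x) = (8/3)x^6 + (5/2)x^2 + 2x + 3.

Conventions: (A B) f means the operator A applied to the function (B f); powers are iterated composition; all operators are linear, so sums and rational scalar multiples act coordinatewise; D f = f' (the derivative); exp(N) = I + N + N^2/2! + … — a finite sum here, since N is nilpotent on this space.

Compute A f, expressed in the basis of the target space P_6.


order-1 term: (64/3)x^5 + (20/3)x + 8/3
order-2 term: (640/9)x^4 + 40/9
order-3 term: (10240/81)x^3
order-4 term: (10240/81)x^2
order-5 term: (16384/243)x
order-6 term: 32768/2187
the series for exp((4/3)D) f terminates at order 6
exp((4/3)D) f = (8/3)x^6 + (64/3)x^5 + (640/9)x^4 + (10240/81)x^3 + (20885/162)x^2 + (18490/243)x + 54881/2187

g(x) = (8/3)x^6 + (64/3)x^5 + (640/9)x^4 + (10240/81)x^3 + (20885/162)x^2 + (18490/243)x + 54881/2187


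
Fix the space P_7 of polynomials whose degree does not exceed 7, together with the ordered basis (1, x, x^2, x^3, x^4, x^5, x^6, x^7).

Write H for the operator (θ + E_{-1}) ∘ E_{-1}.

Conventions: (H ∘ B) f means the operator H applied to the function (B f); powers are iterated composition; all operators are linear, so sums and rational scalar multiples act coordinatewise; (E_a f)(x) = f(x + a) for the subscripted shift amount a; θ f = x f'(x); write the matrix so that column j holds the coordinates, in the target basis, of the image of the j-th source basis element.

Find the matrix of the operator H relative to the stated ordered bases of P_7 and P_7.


the matrix is [[1, -2, 4, -8, 16, -32, 64, -128]; [0, 2, -6, 15, -36, 85, -198, 455]; [0, 0, 3, -12, 36, -100, 270, -714]; [0, 0, 0, 4, -20, 70, -220, 665]; [0, 0, 0, 0, 5, -30, 120, -420]; [0, 0, 0, 0, 0, 6, -42, 189]; [0, 0, 0, 0, 0, 0, 7, -56]; [0, 0, 0, 0, 0, 0, 0, 8]] (rows listed top to bottom)

image of 1: 1
image of x: 2x - 2
image of x^2: 3x^2 - 6x + 4
image of x^3: 4x^3 - 12x^2 + 15x - 8
image of x^4: 5x^4 - 20x^3 + 36x^2 - 36x + 16
image of x^5: 6x^5 - 30x^4 + 70x^3 - 100x^2 + 85x - 32
image of x^6: 7x^6 - 42x^5 + 120x^4 - 220x^3 + 270x^2 - 198x + 64
image of x^7: 8x^7 - 56x^6 + 189x^5 - 420x^4 + 665x^3 - 714x^2 + 455x - 128
each image's coordinates form column j of the matrix


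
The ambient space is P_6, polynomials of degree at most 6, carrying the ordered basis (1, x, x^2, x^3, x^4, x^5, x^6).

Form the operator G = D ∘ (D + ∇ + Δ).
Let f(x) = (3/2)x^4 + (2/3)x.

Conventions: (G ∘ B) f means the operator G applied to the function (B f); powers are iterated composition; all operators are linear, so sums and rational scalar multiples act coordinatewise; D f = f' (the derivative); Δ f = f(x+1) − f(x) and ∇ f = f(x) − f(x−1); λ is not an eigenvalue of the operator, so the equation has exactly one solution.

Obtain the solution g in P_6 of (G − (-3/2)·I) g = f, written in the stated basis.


write g with unknown coordinates in the stated basis and equate coefficients in (G − (-3/2)·I) g = f
solving from the highest basis element down gives g = x^4 - 24x^2 + (4/9)x + 272/3
check: G g = 36x^2 - 136
so G g − (-3/2)·g = (3/2)x^4 + (2/3)x = f ✓

the image equals g(x) = x^4 - 24x^2 + (4/9)x + 272/3


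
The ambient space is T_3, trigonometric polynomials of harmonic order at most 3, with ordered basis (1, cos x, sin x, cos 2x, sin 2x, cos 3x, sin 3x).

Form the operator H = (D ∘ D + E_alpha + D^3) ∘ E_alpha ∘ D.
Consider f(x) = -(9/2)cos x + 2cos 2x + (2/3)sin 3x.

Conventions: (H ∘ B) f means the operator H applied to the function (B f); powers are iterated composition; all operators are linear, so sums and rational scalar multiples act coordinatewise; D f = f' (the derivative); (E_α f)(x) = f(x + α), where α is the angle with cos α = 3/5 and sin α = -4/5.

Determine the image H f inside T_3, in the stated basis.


D f = (9/2)sin x - 4sin 2x + 2cos 3x
E_alpha D f = -(18/5)cos x + (27/10)sin x + (96/25)cos 2x + (28/25)sin 2x - (234/125)cos 3x + (88/125)sin 3x
D E_alpha D f = (27/10)cos x + (18/5)sin x + (56/25)cos 2x - (192/25)sin 2x + (264/125)cos 3x + (702/125)sin 3x
D D E_alpha D f = (18/5)cos x - (27/10)sin x - (384/25)cos 2x - (112/25)sin 2x + (2106/125)cos 3x - (792/125)sin 3x
E_alpha E_alpha D f = -(108/25)cos x - (63/50)sin x - (1344/625)cos 2x + (2108/625)sin 2x + (23506/15625)cos 3x - (20592/15625)sin 3x
D E_alpha D f = (27/10)cos x + (18/5)sin x + (56/25)cos 2x - (192/25)sin 2x + (264/125)cos 3x + (702/125)sin 3x
D D E_alpha D f = (18/5)cos x - (27/10)sin x - (384/25)cos 2x - (112/25)sin 2x + (2106/125)cos 3x - (792/125)sin 3x
D D D E_alpha D f = -(27/10)cos x - (18/5)sin x - (224/25)cos 2x + (768/25)sin 2x - (2376/125)cos 3x - (6318/125)sin 3x
(D ∘ D + E_alpha + D^3) E_alpha D f = -(171/50)cos x - (189/25)sin x - (16544/625)cos 2x + (18508/625)sin 2x - (10244/15625)cos 3x - (909342/15625)sin 3x

g(x) = -(171/50)cos x - (189/25)sin x - (16544/625)cos 2x + (18508/625)sin 2x - (10244/15625)cos 3x - (909342/15625)sin 3x


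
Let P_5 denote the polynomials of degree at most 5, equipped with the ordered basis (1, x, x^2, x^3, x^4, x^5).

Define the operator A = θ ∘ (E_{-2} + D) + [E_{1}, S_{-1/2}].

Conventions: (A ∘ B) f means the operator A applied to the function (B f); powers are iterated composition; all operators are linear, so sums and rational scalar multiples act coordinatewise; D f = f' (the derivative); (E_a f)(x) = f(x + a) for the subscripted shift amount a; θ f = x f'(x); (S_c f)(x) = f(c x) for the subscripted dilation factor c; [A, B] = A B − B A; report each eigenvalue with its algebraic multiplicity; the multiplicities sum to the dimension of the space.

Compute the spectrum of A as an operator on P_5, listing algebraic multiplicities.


image of 1: 0
image of x: x - 3/2
image of x^2: 2x^2 - (1/2)x - 3/4
image of x^3: 3x^3 - (57/8)x^2 + (105/8)x - 9/8
image of x^4: 4x^4 - (45/4)x^3 + (375/8)x^2 - (119/4)x - 15/16
image of x^5: 5x^5 - (655/32)x^4 + (1935/16)x^3 - (2605/16)x^2 + (2635/32)x - 33/32
the matrix is upper triangular; its diagonal is (0, 1, 2, 3, 4, 5)
for a triangular matrix the eigenvalues are the diagonal entries, with algebraic multiplicity their repetition count

λ = 0 (multiplicity 1), λ = 1 (multiplicity 1), λ = 2 (multiplicity 1), λ = 3 (multiplicity 1), λ = 4 (multiplicity 1), λ = 5 (multiplicity 1)


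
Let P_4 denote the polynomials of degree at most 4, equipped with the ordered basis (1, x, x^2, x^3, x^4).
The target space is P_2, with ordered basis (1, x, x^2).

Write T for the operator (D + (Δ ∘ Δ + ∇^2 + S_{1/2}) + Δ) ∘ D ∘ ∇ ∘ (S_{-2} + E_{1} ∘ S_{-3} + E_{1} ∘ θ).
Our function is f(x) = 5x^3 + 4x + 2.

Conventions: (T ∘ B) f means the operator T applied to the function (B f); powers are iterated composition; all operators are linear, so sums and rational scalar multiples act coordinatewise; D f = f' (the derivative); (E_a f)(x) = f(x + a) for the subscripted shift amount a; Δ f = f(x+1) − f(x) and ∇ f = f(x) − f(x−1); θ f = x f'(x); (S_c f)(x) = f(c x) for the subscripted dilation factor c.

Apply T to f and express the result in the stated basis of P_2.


the result is g(x) = -480x - 2160

S_{-2} f = -40x^3 - 8x + 2
S_{-3} f = -135x^3 - 12x + 2
E_{1} S_{-3} f = -135x^3 - 405x^2 - 417x - 145
θ f = 15x^3 + 4x
E_{1} θ f = 15x^3 + 45x^2 + 49x + 19
(S_{-2} + E_{1} ∘ S_{-3} + E_{1} ∘ θ) f = -160x^3 - 360x^2 - 376x - 124
∇ (S_{-2} + E_{1} ∘ S_{-3} + E_{1} ∘ θ) f = -480x^2 - 240x - 176
D ∇ (S_{-2} + E_{1} ∘ S_{-3} + E_{1} ∘ θ) f = -960x - 240
D (D ∘ ∇) (S_{-2} + E_{1} ∘ S_{-3} + E_{1} ∘ θ) f = -960
Δ (D ∘ ∇) (S_{-2} + E_{1} ∘ S_{-3} + E_{1} ∘ θ) f = -960
Δ Δ (D ∘ ∇) (S_{-2} + E_{1} ∘ S_{-3} + E_{1} ∘ θ) f = 0
∇ (D ∘ ∇) (S_{-2} + E_{1} ∘ S_{-3} + E_{1} ∘ θ) f = -960
∇ ∇ (D ∘ ∇) (S_{-2} + E_{1} ∘ S_{-3} + E_{1} ∘ θ) f = 0
S_{1/2} (D ∘ ∇) (S_{-2} + E_{1} ∘ S_{-3} + E_{1} ∘ θ) f = -480x - 240
(Δ ∘ Δ + ∇^2 + S_{1/2}) (D ∘ ∇) (S_{-2} + E_{1} ∘ S_{-3} + E_{1} ∘ θ) f = -480x - 240
Δ (D ∘ ∇) (S_{-2} + E_{1} ∘ S_{-3} + E_{1} ∘ θ) f = -960
(D + (Δ ∘ Δ + ∇^2 + S_{1/2}) + Δ) (D ∘ ∇) (S_{-2} + E_{1} ∘ S_{-3} + E_{1} ∘ θ) f = -480x - 2160


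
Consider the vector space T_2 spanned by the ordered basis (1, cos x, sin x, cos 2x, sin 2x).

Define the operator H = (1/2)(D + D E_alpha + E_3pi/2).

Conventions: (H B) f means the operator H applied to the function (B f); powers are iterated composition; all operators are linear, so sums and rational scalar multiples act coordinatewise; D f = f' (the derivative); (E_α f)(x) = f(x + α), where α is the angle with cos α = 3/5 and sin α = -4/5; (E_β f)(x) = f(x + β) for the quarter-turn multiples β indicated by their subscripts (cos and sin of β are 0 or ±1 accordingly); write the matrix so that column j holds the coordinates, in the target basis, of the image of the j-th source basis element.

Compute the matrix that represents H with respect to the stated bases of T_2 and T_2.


image of 1: 1/2
image of cos x: (2/5)cos x - (3/10)sin x
image of sin x: (3/10)cos x + (2/5)sin x
image of cos 2x: (23/50)cos 2x - (18/25)sin 2x
image of sin 2x: (18/25)cos 2x + (23/50)sin 2x
each image's coordinates form column j of the matrix

the matrix is [[1/2, 0, 0, 0, 0]; [0, 2/5, 3/10, 0, 0]; [0, -3/10, 2/5, 0, 0]; [0, 0, 0, 23/50, 18/25]; [0, 0, 0, -18/25, 23/50]] (rows listed top to bottom)


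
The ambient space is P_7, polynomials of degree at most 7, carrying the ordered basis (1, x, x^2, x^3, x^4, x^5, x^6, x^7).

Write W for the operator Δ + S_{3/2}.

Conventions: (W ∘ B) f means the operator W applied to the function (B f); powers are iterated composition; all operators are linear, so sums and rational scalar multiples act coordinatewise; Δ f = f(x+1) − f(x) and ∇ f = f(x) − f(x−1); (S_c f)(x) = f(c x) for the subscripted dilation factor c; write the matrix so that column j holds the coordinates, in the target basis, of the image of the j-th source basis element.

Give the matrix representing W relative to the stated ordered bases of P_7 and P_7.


the matrix is [[1, 1, 1, 1, 1, 1, 1, 1]; [0, 3/2, 2, 3, 4, 5, 6, 7]; [0, 0, 9/4, 3, 6, 10, 15, 21]; [0, 0, 0, 27/8, 4, 10, 20, 35]; [0, 0, 0, 0, 81/16, 5, 15, 35]; [0, 0, 0, 0, 0, 243/32, 6, 21]; [0, 0, 0, 0, 0, 0, 729/64, 7]; [0, 0, 0, 0, 0, 0, 0, 2187/128]] (rows listed top to bottom)

image of 1: 1
image of x: (3/2)x + 1
image of x^2: (9/4)x^2 + 2x + 1
image of x^3: (27/8)x^3 + 3x^2 + 3x + 1
image of x^4: (81/16)x^4 + 4x^3 + 6x^2 + 4x + 1
image of x^5: (243/32)x^5 + 5x^4 + 10x^3 + 10x^2 + 5x + 1
image of x^6: (729/64)x^6 + 6x^5 + 15x^4 + 20x^3 + 15x^2 + 6x + 1
image of x^7: (2187/128)x^7 + 7x^6 + 21x^5 + 35x^4 + 35x^3 + 21x^2 + 7x + 1
each image's coordinates form column j of the matrix
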